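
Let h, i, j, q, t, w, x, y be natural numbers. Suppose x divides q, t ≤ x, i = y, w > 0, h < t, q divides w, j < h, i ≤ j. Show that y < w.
i ≤ j and j < h, therefore i < h. From i = y, y < h. x divides q and q divides w, so x divides w. From w > 0, x ≤ w. t ≤ x, so t ≤ w. Since h < t, h < w. Since y < h, y < w.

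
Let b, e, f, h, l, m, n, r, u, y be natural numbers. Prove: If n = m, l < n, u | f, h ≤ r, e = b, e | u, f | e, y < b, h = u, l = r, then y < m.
u | f and f | e, so u | e. Since e | u, u = e. Since h = u, h = e. Since e = b, h = b. l = r and l < n, therefore r < n. From n = m, r < m. Since h ≤ r, h < m. h = b, so b < m. Since y < b, y < m.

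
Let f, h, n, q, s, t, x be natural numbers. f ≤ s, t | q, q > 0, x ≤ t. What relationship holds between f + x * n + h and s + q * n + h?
f + x * n + h ≤ s + q * n + h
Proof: t | q and q > 0, therefore t ≤ q. Since x ≤ t, x ≤ q. Then x * n ≤ q * n. Then x * n + h ≤ q * n + h. Since f ≤ s, f + x * n + h ≤ s + q * n + h.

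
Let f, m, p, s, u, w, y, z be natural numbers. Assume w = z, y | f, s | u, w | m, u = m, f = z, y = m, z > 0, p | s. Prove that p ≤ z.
f = z and y | f, hence y | z. y = m, so m | z. w = z and w | m, thus z | m. From m | z, m = z. Because u = m and s | u, s | m. p | s, so p | m. m = z, so p | z. Since z > 0, p ≤ z.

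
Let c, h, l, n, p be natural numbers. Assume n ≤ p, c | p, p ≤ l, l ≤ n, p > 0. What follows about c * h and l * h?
c * h ≤ l * h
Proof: l ≤ n and n ≤ p, thus l ≤ p. p ≤ l, so p = l. c | p and p > 0, so c ≤ p. Since p = l, c ≤ l. Then c * h ≤ l * h.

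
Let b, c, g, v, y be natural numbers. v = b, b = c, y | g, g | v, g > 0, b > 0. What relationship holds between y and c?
y ≤ c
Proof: y | g and g > 0, therefore y ≤ g. From v = b and g | v, g | b. Since b > 0, g ≤ b. Since b = c, g ≤ c. Because y ≤ g, y ≤ c.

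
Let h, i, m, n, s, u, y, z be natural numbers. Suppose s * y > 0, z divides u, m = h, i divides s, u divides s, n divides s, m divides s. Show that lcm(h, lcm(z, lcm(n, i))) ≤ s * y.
m = h and m divides s, hence h divides s. z divides u and u divides s, so z divides s. n divides s and i divides s, therefore lcm(n, i) divides s. z divides s, so lcm(z, lcm(n, i)) divides s. h divides s, so lcm(h, lcm(z, lcm(n, i))) divides s. Then lcm(h, lcm(z, lcm(n, i))) divides s * y. Because s * y > 0, lcm(h, lcm(z, lcm(n, i))) ≤ s * y.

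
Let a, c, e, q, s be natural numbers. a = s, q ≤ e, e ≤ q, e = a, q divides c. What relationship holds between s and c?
s divides c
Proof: q ≤ e and e ≤ q, so q = e. Since e = a, q = a. q divides c, so a divides c. a = s, so s divides c.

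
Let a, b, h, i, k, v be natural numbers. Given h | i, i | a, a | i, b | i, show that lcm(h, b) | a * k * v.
i | a and a | i, hence i = a. h | i and b | i, so lcm(h, b) | i. i = a, so lcm(h, b) | a. Then lcm(h, b) | a * k. Then lcm(h, b) | a * k * v.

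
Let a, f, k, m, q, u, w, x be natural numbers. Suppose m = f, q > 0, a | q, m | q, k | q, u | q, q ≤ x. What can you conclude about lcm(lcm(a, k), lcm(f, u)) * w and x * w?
lcm(lcm(a, k), lcm(f, u)) * w ≤ x * w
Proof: a | q and k | q, so lcm(a, k) | q. m = f and m | q, so f | q. From u | q, lcm(f, u) | q. lcm(a, k) | q, so lcm(lcm(a, k), lcm(f, u)) | q. Because q > 0, lcm(lcm(a, k), lcm(f, u)) ≤ q. From q ≤ x, lcm(lcm(a, k), lcm(f, u)) ≤ x. Then lcm(lcm(a, k), lcm(f, u)) * w ≤ x * w.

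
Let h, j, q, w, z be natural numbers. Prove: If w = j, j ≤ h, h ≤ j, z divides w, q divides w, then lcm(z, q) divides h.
j ≤ h and h ≤ j, so j = h. Since w = j, w = h. z divides w and q divides w, so lcm(z, q) divides w. w = h, so lcm(z, q) divides h.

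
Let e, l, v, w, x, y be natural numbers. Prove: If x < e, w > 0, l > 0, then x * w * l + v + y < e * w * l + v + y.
Because x < e and w > 0, by multiplying by a positive, x * w < e * w. Since l > 0, by multiplying by a positive, x * w * l < e * w * l. Then x * w * l + v < e * w * l + v. Then x * w * l + v + y < e * w * l + v + y.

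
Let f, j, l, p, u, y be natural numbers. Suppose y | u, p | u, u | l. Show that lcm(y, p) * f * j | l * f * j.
y | u and p | u, thus lcm(y, p) | u. Since u | l, lcm(y, p) | l. Then lcm(y, p) * f | l * f. Then lcm(y, p) * f * j | l * f * j.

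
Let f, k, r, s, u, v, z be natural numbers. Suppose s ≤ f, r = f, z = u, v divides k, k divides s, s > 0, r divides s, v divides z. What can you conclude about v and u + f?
v divides u + f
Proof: z = u and v divides z, therefore v divides u. r divides s and s > 0, therefore r ≤ s. r = f, so f ≤ s. Since s ≤ f, s = f. k divides s, so k divides f. v divides k, so v divides f. v divides u, so v divides u + f.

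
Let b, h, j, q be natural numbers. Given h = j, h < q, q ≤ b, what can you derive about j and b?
j < b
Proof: From h < q and q ≤ b, h < b. Since h = j, j < b.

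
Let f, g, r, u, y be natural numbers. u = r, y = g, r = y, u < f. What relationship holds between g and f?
g < f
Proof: Because u = r and r = y, u = y. Since u < f, y < f. y = g, so g < f.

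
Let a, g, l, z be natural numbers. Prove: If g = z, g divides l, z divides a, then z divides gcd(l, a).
g = z and g divides l, thus z divides l. z divides a, so z divides gcd(l, a).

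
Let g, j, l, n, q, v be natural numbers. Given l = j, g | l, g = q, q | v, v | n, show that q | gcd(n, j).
q | v and v | n, thus q | n. l = j and g | l, so g | j. g = q, so q | j. q | n, so q | gcd(n, j).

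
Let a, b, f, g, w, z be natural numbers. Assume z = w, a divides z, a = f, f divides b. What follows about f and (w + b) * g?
f divides (w + b) * g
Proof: a = f and a divides z, therefore f divides z. z = w, so f divides w. f divides b, so f divides w + b. Then f divides (w + b) * g.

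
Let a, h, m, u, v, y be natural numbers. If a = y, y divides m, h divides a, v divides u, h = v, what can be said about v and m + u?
v divides m + u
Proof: a = y and h divides a, therefore h divides y. From h = v, v divides y. Because y divides m, v divides m. v divides u, so v divides m + u.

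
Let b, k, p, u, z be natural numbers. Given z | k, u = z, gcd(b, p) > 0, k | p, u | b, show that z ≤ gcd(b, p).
From u = z and u | b, z | b. From z | k and k | p, z | p. z | b, so z | gcd(b, p). Since gcd(b, p) > 0, z ≤ gcd(b, p).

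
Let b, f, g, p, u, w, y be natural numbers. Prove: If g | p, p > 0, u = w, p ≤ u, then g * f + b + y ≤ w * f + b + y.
Because g | p and p > 0, g ≤ p. u = w and p ≤ u, therefore p ≤ w. Since g ≤ p, g ≤ w. Then g * f ≤ w * f. Then g * f + b ≤ w * f + b. Then g * f + b + y ≤ w * f + b + y.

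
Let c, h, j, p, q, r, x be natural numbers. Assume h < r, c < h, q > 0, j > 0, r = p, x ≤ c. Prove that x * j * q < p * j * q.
Since c < h and h < r, c < r. Since r = p, c < p. Since x ≤ c, x < p. j > 0, so x * j < p * j. q > 0, so x * j * q < p * j * q.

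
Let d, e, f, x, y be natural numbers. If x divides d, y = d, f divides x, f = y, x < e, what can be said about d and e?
d < e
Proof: From f = y and f divides x, y divides x. y = d, so d divides x. From x divides d, x = d. Since x < e, d < e.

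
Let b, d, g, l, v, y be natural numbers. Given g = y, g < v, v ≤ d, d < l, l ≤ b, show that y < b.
v ≤ d and d < l, thus v < l. g < v, so g < l. Since l ≤ b, g < b. g = y, so y < b.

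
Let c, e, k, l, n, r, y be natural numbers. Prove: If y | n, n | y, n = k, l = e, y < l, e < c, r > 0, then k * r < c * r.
From y | n and n | y, y = n. n = k, so y = k. l = e and y < l, thus y < e. Since e < c, y < c. y = k, so k < c. Since r > 0, k * r < c * r.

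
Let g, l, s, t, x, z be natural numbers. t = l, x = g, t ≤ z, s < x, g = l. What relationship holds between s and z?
s < z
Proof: Because x = g and g = l, x = l. s < x, so s < l. Since t = l and t ≤ z, l ≤ z. Since s < l, s < z.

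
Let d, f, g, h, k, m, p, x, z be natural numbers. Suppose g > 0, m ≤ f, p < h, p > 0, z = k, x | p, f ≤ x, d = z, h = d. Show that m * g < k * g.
d = z and z = k, hence d = k. h = d, so h = k. Since m ≤ f and f ≤ x, m ≤ x. x | p and p > 0, hence x ≤ p. m ≤ x, so m ≤ p. Since p < h, m < h. Since h = k, m < k. From g > 0, m * g < k * g.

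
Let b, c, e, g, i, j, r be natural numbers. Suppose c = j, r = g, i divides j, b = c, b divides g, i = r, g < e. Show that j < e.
i = r and r = g, so i = g. Since i divides j, g divides j. Because b = c and b divides g, c divides g. c = j, so j divides g. Since g divides j, g = j. g < e, so j < e.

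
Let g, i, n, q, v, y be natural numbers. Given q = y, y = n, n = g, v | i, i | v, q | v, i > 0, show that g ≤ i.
q = y and y = n, thus q = n. Since n = g, q = g. v | i and i | v, so v = i. q | v, so q | i. i > 0, so q ≤ i. q = g, so g ≤ i.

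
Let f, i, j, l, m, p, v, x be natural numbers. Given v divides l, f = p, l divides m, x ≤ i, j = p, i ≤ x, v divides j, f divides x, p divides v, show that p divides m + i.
j = p and v divides j, thus v divides p. Because p divides v, v = p. Since v divides l and l divides m, v divides m. v = p, so p divides m. x ≤ i and i ≤ x, thus x = i. Since f divides x, f divides i. Since f = p, p divides i. Since p divides m, p divides m + i.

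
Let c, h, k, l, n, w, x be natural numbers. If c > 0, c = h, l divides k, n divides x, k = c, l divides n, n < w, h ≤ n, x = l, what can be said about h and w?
h < w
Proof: x = l and n divides x, therefore n divides l. From l divides n, l = n. k = c and l divides k, therefore l divides c. Since l = n, n divides c. Since c > 0, n ≤ c. Since c = h, n ≤ h. From h ≤ n, n = h. Since n < w, h < w.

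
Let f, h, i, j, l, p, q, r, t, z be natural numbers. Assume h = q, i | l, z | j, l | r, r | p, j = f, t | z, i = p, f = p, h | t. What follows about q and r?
q | r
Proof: Since h = q and h | t, q | t. From i | l and l | r, i | r. Since i = p, p | r. r | p, so p = r. j = f and f = p, so j = p. t | z and z | j, so t | j. Since j = p, t | p. p = r, so t | r. q | t, so q | r.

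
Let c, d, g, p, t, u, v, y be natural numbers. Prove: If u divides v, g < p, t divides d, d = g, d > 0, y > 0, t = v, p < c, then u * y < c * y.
t = v and t divides d, hence v divides d. Because u divides v, u divides d. d > 0, so u ≤ d. From d = g, u ≤ g. g < p and p < c, therefore g < c. Since u ≤ g, u < c. From y > 0, by multiplying by a positive, u * y < c * y.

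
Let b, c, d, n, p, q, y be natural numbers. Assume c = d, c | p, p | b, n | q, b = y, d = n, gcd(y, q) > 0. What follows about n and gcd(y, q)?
n ≤ gcd(y, q)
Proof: c = d and c | p, therefore d | p. d = n, so n | p. b = y and p | b, thus p | y. Since n | p, n | y. Since n | q, n | gcd(y, q). gcd(y, q) > 0, so n ≤ gcd(y, q).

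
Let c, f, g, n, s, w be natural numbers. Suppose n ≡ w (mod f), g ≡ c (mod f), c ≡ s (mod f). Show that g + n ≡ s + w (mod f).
Since g ≡ c (mod f) and c ≡ s (mod f), g ≡ s (mod f). Combined with n ≡ w (mod f), by adding congruences, g + n ≡ s + w (mod f).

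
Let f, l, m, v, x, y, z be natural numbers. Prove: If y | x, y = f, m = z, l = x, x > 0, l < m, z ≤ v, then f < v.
y = f and y | x, so f | x. Since x > 0, f ≤ x. From m = z and l < m, l < z. l = x, so x < z. f ≤ x, so f < z. z ≤ v, so f < v.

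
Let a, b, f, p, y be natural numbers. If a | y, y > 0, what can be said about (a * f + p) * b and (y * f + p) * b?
(a * f + p) * b ≤ (y * f + p) * b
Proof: Because a | y and y > 0, a ≤ y. Then a * f ≤ y * f. Then a * f + p ≤ y * f + p. Then (a * f + p) * b ≤ (y * f + p) * b.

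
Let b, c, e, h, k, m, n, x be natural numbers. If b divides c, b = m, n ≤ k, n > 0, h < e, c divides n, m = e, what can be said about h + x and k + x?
h + x < k + x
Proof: From b = m and m = e, b = e. Since b divides c and c divides n, b divides n. b = e, so e divides n. Since n > 0, e ≤ n. h < e, so h < n. Since n ≤ k, h < k. Then h + x < k + x.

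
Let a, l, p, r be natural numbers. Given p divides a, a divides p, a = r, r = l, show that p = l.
Because p divides a and a divides p, p = a. a = r, so p = r. r = l, so p = l.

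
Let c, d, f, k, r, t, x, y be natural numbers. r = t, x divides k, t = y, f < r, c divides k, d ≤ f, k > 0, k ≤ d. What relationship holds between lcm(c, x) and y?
lcm(c, x) < y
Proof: c divides k and x divides k, hence lcm(c, x) divides k. k > 0, so lcm(c, x) ≤ k. Since k ≤ d and d ≤ f, k ≤ f. Because r = t and t = y, r = y. f < r, so f < y. Since k ≤ f, k < y. Since lcm(c, x) ≤ k, lcm(c, x) < y.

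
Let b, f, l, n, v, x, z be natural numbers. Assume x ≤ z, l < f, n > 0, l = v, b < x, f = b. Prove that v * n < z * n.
l = v and l < f, so v < f. Since f = b, v < b. Because b < x and x ≤ z, b < z. v < b, so v < z. Since n > 0, by multiplying by a positive, v * n < z * n.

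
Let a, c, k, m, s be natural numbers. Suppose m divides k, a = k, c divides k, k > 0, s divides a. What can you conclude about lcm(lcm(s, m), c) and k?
lcm(lcm(s, m), c) ≤ k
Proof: Because a = k and s divides a, s divides k. m divides k, so lcm(s, m) divides k. c divides k, so lcm(lcm(s, m), c) divides k. Since k > 0, lcm(lcm(s, m), c) ≤ k.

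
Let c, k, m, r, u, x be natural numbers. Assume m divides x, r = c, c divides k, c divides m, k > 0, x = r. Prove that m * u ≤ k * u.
x = r and r = c, therefore x = c. m divides x, so m divides c. Since c divides m, c = m. c divides k, so m divides k. Since k > 0, m ≤ k. By multiplying by a non-negative, m * u ≤ k * u.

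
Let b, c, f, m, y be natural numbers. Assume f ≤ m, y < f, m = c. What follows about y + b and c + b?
y + b < c + b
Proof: m = c and f ≤ m, hence f ≤ c. y < f, so y < c. Then y + b < c + b.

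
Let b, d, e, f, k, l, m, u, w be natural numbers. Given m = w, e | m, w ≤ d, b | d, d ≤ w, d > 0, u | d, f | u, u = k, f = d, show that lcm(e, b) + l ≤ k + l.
f = d and f | u, hence d | u. u | d, so d = u. Because u = k, d = k. Because w ≤ d and d ≤ w, w = d. Since m = w, m = d. Since e | m, e | d. Since b | d, lcm(e, b) | d. d > 0, so lcm(e, b) ≤ d. d = k, so lcm(e, b) ≤ k. Then lcm(e, b) + l ≤ k + l.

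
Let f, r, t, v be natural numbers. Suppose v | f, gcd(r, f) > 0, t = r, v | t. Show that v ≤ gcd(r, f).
t = r and v | t, thus v | r. v | f, so v | gcd(r, f). From gcd(r, f) > 0, v ≤ gcd(r, f).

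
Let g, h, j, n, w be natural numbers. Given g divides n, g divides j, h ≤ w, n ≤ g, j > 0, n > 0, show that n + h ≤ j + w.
g divides n and n > 0, therefore g ≤ n. n ≤ g, so g = n. Because g divides j and j > 0, g ≤ j. Since g = n, n ≤ j. From h ≤ w, n + h ≤ j + w.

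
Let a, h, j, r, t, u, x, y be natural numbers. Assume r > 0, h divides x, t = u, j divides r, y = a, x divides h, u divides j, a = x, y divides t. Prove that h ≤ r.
x divides h and h divides x, thus x = h. a = x, so a = h. y = a and y divides t, thus a divides t. Since t = u, a divides u. Since u divides j, a divides j. j divides r, so a divides r. Since r > 0, a ≤ r. Because a = h, h ≤ r.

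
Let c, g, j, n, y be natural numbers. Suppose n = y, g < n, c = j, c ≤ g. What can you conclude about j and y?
j < y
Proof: c = j and c ≤ g, therefore j ≤ g. n = y and g < n, thus g < y. Because j ≤ g, j < y.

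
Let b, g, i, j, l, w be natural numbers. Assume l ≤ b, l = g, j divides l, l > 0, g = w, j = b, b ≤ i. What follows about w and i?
w ≤ i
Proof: Since j = b and j divides l, b divides l. l > 0, so b ≤ l. Since l ≤ b, b = l. l = g, so b = g. g = w, so b = w. Because b ≤ i, w ≤ i.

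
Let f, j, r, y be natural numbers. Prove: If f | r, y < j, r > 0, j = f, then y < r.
j = f and y < j, hence y < f. f | r and r > 0, therefore f ≤ r. y < f, so y < r.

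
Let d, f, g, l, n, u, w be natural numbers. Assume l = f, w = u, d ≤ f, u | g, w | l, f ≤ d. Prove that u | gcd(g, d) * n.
From f ≤ d and d ≤ f, f = d. l = f, so l = d. w = u and w | l, hence u | l. Since l = d, u | d. Since u | g, u | gcd(g, d). Then u | gcd(g, d) * n.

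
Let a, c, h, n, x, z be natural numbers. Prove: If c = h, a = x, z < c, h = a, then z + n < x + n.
h = a and a = x, therefore h = x. Since c = h and z < c, z < h. h = x, so z < x. Then z + n < x + n.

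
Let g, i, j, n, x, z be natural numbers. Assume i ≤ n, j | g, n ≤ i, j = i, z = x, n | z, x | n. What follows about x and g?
x | g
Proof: i ≤ n and n ≤ i, so i = n. j = i, so j = n. Since z = x and n | z, n | x. From x | n, n = x. Because j = n, j = x. Since j | g, x | g.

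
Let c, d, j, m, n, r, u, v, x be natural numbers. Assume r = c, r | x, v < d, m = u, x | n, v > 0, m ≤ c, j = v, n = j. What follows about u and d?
u < d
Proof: m = u and m ≤ c, so u ≤ c. Because n = j and x | n, x | j. r | x, so r | j. Since r = c, c | j. Since j = v, c | v. v > 0, so c ≤ v. v < d, so c < d. u ≤ c, so u < d.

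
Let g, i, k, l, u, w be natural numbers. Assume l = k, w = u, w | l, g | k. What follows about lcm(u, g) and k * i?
lcm(u, g) | k * i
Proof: Because w = u and w | l, u | l. l = k, so u | k. Since g | k, lcm(u, g) | k. Then lcm(u, g) | k * i.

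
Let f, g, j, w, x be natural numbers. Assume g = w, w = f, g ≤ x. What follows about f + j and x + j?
f + j ≤ x + j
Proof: From g = w and w = f, g = f. Since g ≤ x, f ≤ x. Then f + j ≤ x + j.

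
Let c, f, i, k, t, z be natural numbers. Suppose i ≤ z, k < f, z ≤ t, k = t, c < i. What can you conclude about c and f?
c < f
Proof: c < i and i ≤ z, thus c < z. k = t and k < f, therefore t < f. z ≤ t, so z < f. c < z, so c < f.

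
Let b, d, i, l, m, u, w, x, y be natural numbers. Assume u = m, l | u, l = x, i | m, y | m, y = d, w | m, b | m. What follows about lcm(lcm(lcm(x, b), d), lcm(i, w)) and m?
lcm(lcm(lcm(x, b), d), lcm(i, w)) | m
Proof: l = x and l | u, hence x | u. Since u = m, x | m. Since b | m, lcm(x, b) | m. Since y = d and y | m, d | m. Because lcm(x, b) | m, lcm(lcm(x, b), d) | m. i | m and w | m, therefore lcm(i, w) | m. Because lcm(lcm(x, b), d) | m, lcm(lcm(lcm(x, b), d), lcm(i, w)) | m.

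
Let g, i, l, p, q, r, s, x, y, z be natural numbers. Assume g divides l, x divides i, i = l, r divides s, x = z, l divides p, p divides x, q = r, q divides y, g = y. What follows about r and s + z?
r divides s + z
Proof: l divides p and p divides x, therefore l divides x. From i = l and x divides i, x divides l. l divides x, so l = x. Since g = y and g divides l, y divides l. Since q divides y, q divides l. l = x, so q divides x. Since q = r, r divides x. Because x = z, r divides z. r divides s, so r divides s + z.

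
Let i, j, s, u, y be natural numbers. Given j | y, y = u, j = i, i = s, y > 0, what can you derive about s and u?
s ≤ u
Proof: j = i and j | y, therefore i | y. y > 0, so i ≤ y. Since i = s, s ≤ y. From y = u, s ≤ u.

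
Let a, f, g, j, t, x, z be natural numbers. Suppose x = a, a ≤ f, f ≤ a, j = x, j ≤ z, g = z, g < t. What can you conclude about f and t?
f < t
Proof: From a ≤ f and f ≤ a, a = f. Because x = a, x = f. j = x and j ≤ z, hence x ≤ z. Because x = f, f ≤ z. g = z and g < t, so z < t. f ≤ z, so f < t.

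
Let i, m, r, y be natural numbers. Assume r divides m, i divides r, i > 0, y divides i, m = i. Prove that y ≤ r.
m = i and r divides m, therefore r divides i. i divides r, so i = r. y divides i and i > 0, thus y ≤ i. Since i = r, y ≤ r.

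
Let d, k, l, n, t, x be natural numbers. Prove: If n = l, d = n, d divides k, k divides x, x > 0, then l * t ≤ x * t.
From d divides k and k divides x, d divides x. d = n, so n divides x. Since x > 0, n ≤ x. Since n = l, l ≤ x. By multiplying by a non-negative, l * t ≤ x * t.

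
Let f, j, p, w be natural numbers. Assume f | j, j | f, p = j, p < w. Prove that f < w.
j | f and f | j, so j = f. p = j, so p = f. Since p < w, f < w.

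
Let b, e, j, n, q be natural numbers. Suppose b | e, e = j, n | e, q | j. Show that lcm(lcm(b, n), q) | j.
Because b | e and n | e, lcm(b, n) | e. Since e = j, lcm(b, n) | j. From q | j, lcm(lcm(b, n), q) | j.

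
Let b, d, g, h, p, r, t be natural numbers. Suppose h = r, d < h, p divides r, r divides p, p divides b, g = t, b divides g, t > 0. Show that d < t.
h = r and d < h, hence d < r. Since p divides r and r divides p, p = r. g = t and b divides g, hence b divides t. p divides b, so p divides t. p = r, so r divides t. Since t > 0, r ≤ t. Since d < r, d < t.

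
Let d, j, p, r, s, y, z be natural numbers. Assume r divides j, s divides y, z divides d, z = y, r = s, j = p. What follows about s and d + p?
s divides d + p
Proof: From z = y and z divides d, y divides d. s divides y, so s divides d. Since j = p and r divides j, r divides p. Since r = s, s divides p. s divides d, so s divides d + p.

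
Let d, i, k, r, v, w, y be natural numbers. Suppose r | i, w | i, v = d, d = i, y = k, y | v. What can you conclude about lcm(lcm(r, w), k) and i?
lcm(lcm(r, w), k) | i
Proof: r | i and w | i, thus lcm(r, w) | i. v = d and d = i, therefore v = i. y = k and y | v, so k | v. From v = i, k | i. Because lcm(r, w) | i, lcm(lcm(r, w), k) | i.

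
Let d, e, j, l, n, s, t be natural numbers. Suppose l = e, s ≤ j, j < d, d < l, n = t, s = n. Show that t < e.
Because s = n and n = t, s = t. Since s ≤ j, t ≤ j. j < d and d < l, so j < l. Since l = e, j < e. t ≤ j, so t < e.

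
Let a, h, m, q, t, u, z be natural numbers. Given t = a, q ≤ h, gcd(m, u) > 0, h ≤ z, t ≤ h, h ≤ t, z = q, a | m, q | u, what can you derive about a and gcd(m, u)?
a ≤ gcd(m, u)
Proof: z = q and h ≤ z, thus h ≤ q. Since q ≤ h, q = h. h ≤ t and t ≤ h, hence h = t. Because q = h, q = t. Since t = a, q = a. Since q | u, a | u. a | m, so a | gcd(m, u). gcd(m, u) > 0, so a ≤ gcd(m, u).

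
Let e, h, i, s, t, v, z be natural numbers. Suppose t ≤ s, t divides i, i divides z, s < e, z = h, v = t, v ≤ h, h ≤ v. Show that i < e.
h ≤ v and v ≤ h, therefore h = v. v = t, so h = t. Since z = h and i divides z, i divides h. Since h = t, i divides t. t divides i, so t = i. t ≤ s and s < e, so t < e. t = i, so i < e.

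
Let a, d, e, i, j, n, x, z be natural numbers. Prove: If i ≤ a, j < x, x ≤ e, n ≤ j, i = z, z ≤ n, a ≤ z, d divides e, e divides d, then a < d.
i = z and i ≤ a, therefore z ≤ a. a ≤ z, so z = a. z ≤ n and n ≤ j, hence z ≤ j. j < x, so z < x. z = a, so a < x. e divides d and d divides e, thus e = d. Since x ≤ e, x ≤ d. Since a < x, a < d.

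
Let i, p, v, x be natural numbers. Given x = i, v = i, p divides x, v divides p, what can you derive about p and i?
p = i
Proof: x = i and p divides x, therefore p divides i. v = i and v divides p, so i divides p. From p divides i, p = i.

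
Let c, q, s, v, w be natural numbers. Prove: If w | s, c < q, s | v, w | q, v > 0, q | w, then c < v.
From w | q and q | w, w = q. w | s, so q | s. s | v, so q | v. v > 0, so q ≤ v. c < q, so c < v.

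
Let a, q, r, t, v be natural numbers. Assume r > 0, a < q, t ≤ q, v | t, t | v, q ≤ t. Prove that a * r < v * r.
q ≤ t and t ≤ q, so q = t. Since t | v and v | t, t = v. q = t, so q = v. Since a < q, a < v. Because r > 0, a * r < v * r.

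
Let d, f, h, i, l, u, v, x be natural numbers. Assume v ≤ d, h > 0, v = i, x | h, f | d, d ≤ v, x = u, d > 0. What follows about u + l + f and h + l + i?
u + l + f ≤ h + l + i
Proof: x | h and h > 0, so x ≤ h. Since x = u, u ≤ h. Then u + l ≤ h + l. d ≤ v and v ≤ d, therefore d = v. Since v = i, d = i. From f | d and d > 0, f ≤ d. Since d = i, f ≤ i. u + l ≤ h + l, so u + l + f ≤ h + l + i.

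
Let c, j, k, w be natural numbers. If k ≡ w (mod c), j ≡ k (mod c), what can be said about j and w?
j ≡ w (mod c)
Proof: From j ≡ k (mod c) and k ≡ w (mod c), by transitivity, j ≡ w (mod c).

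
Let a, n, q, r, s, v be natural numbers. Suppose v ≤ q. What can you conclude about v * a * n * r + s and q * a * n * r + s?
v * a * n * r + s ≤ q * a * n * r + s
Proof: v ≤ q. By multiplying by a non-negative, v * a ≤ q * a. By multiplying by a non-negative, v * a * n ≤ q * a * n. By multiplying by a non-negative, v * a * n * r ≤ q * a * n * r. Then v * a * n * r + s ≤ q * a * n * r + s.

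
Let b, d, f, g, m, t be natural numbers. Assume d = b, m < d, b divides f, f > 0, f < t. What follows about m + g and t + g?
m + g < t + g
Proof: From d = b and m < d, m < b. b divides f and f > 0, therefore b ≤ f. Since m < b, m < f. f < t, so m < t. Then m + g < t + g.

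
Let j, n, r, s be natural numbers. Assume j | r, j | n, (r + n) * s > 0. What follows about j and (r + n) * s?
j ≤ (r + n) * s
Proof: Because j | r and j | n, j | r + n. Then j | (r + n) * s. (r + n) * s > 0, so j ≤ (r + n) * s.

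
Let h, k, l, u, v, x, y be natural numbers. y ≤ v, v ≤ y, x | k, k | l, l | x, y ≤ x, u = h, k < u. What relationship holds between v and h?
v < h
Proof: y ≤ v and v ≤ y, so y = v. k | l and l | x, therefore k | x. Since x | k, x = k. Since y ≤ x, y ≤ k. Since y = v, v ≤ k. Because u = h and k < u, k < h. Since v ≤ k, v < h.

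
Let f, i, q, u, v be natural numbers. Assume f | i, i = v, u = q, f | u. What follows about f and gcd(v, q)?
f | gcd(v, q)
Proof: i = v and f | i, therefore f | v. u = q and f | u, therefore f | q. Since f | v, f | gcd(v, q).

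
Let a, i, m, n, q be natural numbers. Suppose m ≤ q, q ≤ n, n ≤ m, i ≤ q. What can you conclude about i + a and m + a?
i + a ≤ m + a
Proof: Because q ≤ n and n ≤ m, q ≤ m. Since m ≤ q, q = m. i ≤ q, so i ≤ m. Then i + a ≤ m + a.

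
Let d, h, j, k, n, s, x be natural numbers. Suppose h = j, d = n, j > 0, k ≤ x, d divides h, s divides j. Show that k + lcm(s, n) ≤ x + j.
h = j and d divides h, so d divides j. Since d = n, n divides j. s divides j, so lcm(s, n) divides j. Because j > 0, lcm(s, n) ≤ j. Since k ≤ x, k + lcm(s, n) ≤ x + j.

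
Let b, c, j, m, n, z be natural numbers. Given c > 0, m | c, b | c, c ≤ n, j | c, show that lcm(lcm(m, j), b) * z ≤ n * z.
From m | c and j | c, lcm(m, j) | c. b | c, so lcm(lcm(m, j), b) | c. c > 0, so lcm(lcm(m, j), b) ≤ c. c ≤ n, so lcm(lcm(m, j), b) ≤ n. Then lcm(lcm(m, j), b) * z ≤ n * z.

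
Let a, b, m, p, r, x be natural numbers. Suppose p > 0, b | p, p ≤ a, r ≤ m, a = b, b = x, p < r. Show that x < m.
a = b and p ≤ a, so p ≤ b. Because b | p and p > 0, b ≤ p. Since p ≤ b, p = b. b = x, so p = x. p < r and r ≤ m, therefore p < m. Because p = x, x < m.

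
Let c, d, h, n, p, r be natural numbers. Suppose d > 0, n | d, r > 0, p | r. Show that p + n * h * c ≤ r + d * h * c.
p | r and r > 0, hence p ≤ r. n | d and d > 0, so n ≤ d. Then n * h ≤ d * h. Then n * h * c ≤ d * h * c. Since p ≤ r, p + n * h * c ≤ r + d * h * c.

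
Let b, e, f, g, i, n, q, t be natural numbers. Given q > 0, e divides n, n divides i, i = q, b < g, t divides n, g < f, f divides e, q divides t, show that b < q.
b < g and g < f, so b < f. Because i = q and n divides i, n divides q. q divides t and t divides n, thus q divides n. n divides q, so n = q. Since f divides e and e divides n, f divides n. Since n = q, f divides q. q > 0, so f ≤ q. Since b < f, b < q.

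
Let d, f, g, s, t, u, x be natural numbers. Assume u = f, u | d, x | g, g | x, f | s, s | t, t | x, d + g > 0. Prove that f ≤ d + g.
u = f and u | d, therefore f | d. x | g and g | x, therefore x = g. s | t and t | x, therefore s | x. Since f | s, f | x. From x = g, f | g. Since f | d, f | d + g. d + g > 0, so f ≤ d + g.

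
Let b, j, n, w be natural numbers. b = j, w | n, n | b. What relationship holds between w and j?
w | j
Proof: b = j and n | b, therefore n | j. w | n, so w | j.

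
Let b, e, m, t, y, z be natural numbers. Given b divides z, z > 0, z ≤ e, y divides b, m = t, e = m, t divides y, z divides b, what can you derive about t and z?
t = z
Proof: b divides z and z divides b, so b = z. y divides b, so y divides z. t divides y, so t divides z. Since z > 0, t ≤ z. e = m and m = t, thus e = t. z ≤ e, so z ≤ t. Since t ≤ z, t = z.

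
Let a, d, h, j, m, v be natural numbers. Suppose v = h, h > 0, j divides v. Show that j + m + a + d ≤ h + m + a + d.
Since v = h and j divides v, j divides h. Since h > 0, j ≤ h. Then j + m ≤ h + m. Then j + m + a ≤ h + m + a. Then j + m + a + d ≤ h + m + a + d.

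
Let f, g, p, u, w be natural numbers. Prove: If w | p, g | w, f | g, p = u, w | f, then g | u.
w | f and f | g, therefore w | g. g | w, so w = g. Since w | p, g | p. Since p = u, g | u.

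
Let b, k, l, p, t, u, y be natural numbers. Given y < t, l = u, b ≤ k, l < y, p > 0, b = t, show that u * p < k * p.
l = u and l < y, hence u < y. Since y < t, u < t. From b = t and b ≤ k, t ≤ k. u < t, so u < k. Since p > 0, u * p < k * p.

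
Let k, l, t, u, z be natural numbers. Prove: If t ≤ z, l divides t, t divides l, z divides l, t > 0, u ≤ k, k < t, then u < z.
l divides t and t divides l, so l = t. z divides l, so z divides t. Since t > 0, z ≤ t. t ≤ z, so t = z. Since u ≤ k and k < t, u < t. t = z, so u < z.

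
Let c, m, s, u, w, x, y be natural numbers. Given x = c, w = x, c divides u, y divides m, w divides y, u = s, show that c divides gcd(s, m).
From u = s and c divides u, c divides s. w = x and w divides y, hence x divides y. y divides m, so x divides m. Since x = c, c divides m. c divides s, so c divides gcd(s, m).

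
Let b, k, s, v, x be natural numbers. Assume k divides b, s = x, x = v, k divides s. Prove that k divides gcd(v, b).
s = x and x = v, therefore s = v. k divides s, so k divides v. Because k divides b, k divides gcd(v, b).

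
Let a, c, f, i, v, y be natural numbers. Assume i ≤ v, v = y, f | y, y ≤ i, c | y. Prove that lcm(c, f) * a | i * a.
Because v = y and i ≤ v, i ≤ y. Since y ≤ i, y = i. c | y and f | y, so lcm(c, f) | y. y = i, so lcm(c, f) | i. Then lcm(c, f) * a | i * a.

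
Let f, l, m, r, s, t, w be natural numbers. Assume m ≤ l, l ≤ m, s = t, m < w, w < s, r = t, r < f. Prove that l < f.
m ≤ l and l ≤ m, thus m = l. m < w and w < s, therefore m < s. Because s = t, m < t. Because r = t and r < f, t < f. m < t, so m < f. From m = l, l < f.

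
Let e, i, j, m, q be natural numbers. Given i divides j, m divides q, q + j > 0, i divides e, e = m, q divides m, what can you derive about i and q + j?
i ≤ q + j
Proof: m divides q and q divides m, thus m = q. e = m, so e = q. Since i divides e, i divides q. Since i divides j, i divides q + j. Since q + j > 0, i ≤ q + j.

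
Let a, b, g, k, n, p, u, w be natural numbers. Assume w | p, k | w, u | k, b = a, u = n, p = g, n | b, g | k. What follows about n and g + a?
n | g + a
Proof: Since k | w and w | p, k | p. From p = g, k | g. g | k, so k = g. u | k, so u | g. u = n, so n | g. Because b = a and n | b, n | a. n | g, so n | g + a.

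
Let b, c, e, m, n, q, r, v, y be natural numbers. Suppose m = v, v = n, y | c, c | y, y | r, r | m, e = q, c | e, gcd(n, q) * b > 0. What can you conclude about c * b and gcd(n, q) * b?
c * b ≤ gcd(n, q) * b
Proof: Because m = v and v = n, m = n. From y | c and c | y, y = c. y | r, so c | r. Since r | m, c | m. m = n, so c | n. e = q and c | e, thus c | q. c | n, so c | gcd(n, q). Then c * b | gcd(n, q) * b. gcd(n, q) * b > 0, so c * b ≤ gcd(n, q) * b.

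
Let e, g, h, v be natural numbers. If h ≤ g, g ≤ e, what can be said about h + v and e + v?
h + v ≤ e + v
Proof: h ≤ g and g ≤ e, thus h ≤ e. Then h + v ≤ e + v.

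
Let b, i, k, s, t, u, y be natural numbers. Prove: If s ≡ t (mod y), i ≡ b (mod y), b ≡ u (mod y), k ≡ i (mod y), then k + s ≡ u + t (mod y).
k ≡ i (mod y) and i ≡ b (mod y), hence k ≡ b (mod y). b ≡ u (mod y), so k ≡ u (mod y). Since s ≡ t (mod y), k + s ≡ u + t (mod y).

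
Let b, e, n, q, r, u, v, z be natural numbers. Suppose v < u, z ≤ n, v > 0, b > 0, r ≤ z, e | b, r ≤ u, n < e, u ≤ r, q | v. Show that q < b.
q | v and v > 0, hence q ≤ v. From v < u, q < u. r ≤ u and u ≤ r, thus r = u. r ≤ z and z ≤ n, hence r ≤ n. n < e, so r < e. Since r = u, u < e. Because e | b and b > 0, e ≤ b. Since u < e, u < b. q < u, so q < b.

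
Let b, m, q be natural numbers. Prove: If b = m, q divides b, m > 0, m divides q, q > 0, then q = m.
b = m and q divides b, hence q divides m. m > 0, so q ≤ m. m divides q and q > 0, therefore m ≤ q. Since q ≤ m, q = m.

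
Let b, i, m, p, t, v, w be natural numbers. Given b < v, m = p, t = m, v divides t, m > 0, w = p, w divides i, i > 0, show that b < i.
Since t = m and v divides t, v divides m. m > 0, so v ≤ m. Since m = p, v ≤ p. w = p and w divides i, so p divides i. Since i > 0, p ≤ i. Since v ≤ p, v ≤ i. b < v, so b < i.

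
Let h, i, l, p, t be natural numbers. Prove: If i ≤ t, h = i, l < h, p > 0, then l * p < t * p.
h = i and l < h, so l < i. i ≤ t, so l < t. Because p > 0, by multiplying by a positive, l * p < t * p.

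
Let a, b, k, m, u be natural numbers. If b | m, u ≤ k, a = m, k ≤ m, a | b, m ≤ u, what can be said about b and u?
b = u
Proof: a = m and a | b, so m | b. b | m, so b = m. u ≤ k and k ≤ m, thus u ≤ m. Since m ≤ u, m = u. b = m, so b = u.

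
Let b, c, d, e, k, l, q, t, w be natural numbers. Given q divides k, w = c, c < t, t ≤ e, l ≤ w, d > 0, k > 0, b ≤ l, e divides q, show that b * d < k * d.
b ≤ l and l ≤ w, therefore b ≤ w. From w = c, b ≤ c. c < t and t ≤ e, hence c < e. Since b ≤ c, b < e. Because e divides q and q divides k, e divides k. k > 0, so e ≤ k. Since b < e, b < k. Since d > 0, by multiplying by a positive, b * d < k * d.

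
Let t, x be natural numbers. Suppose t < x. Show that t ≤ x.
t < x. By strict implies non-strict, t ≤ x.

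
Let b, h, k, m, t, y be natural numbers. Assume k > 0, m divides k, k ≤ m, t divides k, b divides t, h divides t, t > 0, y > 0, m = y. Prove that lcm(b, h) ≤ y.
Since b divides t and h divides t, lcm(b, h) divides t. t > 0, so lcm(b, h) ≤ t. From m divides k and k > 0, m ≤ k. k ≤ m, so k = m. Since m = y, k = y. t divides k, so t divides y. From y > 0, t ≤ y. lcm(b, h) ≤ t, so lcm(b, h) ≤ y.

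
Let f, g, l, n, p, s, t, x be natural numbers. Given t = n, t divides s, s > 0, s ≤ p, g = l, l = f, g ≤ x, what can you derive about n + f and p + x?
n + f ≤ p + x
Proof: Since t divides s and s > 0, t ≤ s. t = n, so n ≤ s. s ≤ p, so n ≤ p. Since g = l and l = f, g = f. g ≤ x, so f ≤ x. Since n ≤ p, n + f ≤ p + x.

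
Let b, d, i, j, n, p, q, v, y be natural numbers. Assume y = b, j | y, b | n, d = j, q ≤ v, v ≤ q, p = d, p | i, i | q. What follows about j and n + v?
j | n + v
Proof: y = b and j | y, thus j | b. b | n, so j | n. q ≤ v and v ≤ q, so q = v. Since p | i and i | q, p | q. Since p = d, d | q. q = v, so d | v. d = j, so j | v. j | n, so j | n + v.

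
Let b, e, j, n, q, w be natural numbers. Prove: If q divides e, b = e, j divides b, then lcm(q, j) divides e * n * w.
b = e and j divides b, therefore j divides e. Since q divides e, lcm(q, j) divides e. Then lcm(q, j) divides e * n. Then lcm(q, j) divides e * n * w.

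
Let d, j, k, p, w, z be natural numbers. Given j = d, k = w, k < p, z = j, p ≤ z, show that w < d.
z = j and p ≤ z, so p ≤ j. Because k < p, k < j. Since k = w, w < j. j = d, so w < d.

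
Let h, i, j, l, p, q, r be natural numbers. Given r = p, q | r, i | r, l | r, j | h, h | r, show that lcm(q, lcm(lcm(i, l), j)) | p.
i | r and l | r, thus lcm(i, l) | r. j | h and h | r, so j | r. Since lcm(i, l) | r, lcm(lcm(i, l), j) | r. Since q | r, lcm(q, lcm(lcm(i, l), j)) | r. Since r = p, lcm(q, lcm(lcm(i, l), j)) | p.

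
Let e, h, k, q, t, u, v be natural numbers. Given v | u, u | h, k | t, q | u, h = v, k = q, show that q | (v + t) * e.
h = v and u | h, therefore u | v. v | u, so u = v. q | u, so q | v. k = q and k | t, hence q | t. Since q | v, q | v + t. Then q | (v + t) * e.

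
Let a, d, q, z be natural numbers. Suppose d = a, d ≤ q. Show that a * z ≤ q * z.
d = a and d ≤ q, therefore a ≤ q. By multiplying by a non-negative, a * z ≤ q * z.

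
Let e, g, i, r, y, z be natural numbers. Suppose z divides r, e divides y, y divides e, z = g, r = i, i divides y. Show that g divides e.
Since r = i and z divides r, z divides i. z = g, so g divides i. Because y divides e and e divides y, y = e. i divides y, so i divides e. Since g divides i, g divides e.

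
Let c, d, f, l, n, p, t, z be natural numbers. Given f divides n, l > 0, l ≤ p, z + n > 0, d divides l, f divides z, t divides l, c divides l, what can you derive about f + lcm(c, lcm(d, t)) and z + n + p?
f + lcm(c, lcm(d, t)) ≤ z + n + p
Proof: From f divides z and f divides n, f divides z + n. From z + n > 0, f ≤ z + n. Since d divides l and t divides l, lcm(d, t) divides l. c divides l, so lcm(c, lcm(d, t)) divides l. l > 0, so lcm(c, lcm(d, t)) ≤ l. l ≤ p, so lcm(c, lcm(d, t)) ≤ p. Since f ≤ z + n, f + lcm(c, lcm(d, t)) ≤ z + n + p.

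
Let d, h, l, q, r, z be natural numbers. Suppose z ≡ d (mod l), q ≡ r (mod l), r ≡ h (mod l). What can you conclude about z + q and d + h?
z + q ≡ d + h (mod l)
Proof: Because q ≡ r (mod l) and r ≡ h (mod l), q ≡ h (mod l). z ≡ d (mod l), so z + q ≡ d + h (mod l).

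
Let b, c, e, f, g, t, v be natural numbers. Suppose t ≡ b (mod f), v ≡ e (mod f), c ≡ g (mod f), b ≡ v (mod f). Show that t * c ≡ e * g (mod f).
From t ≡ b (mod f) and b ≡ v (mod f), t ≡ v (mod f). Since v ≡ e (mod f), t ≡ e (mod f). Combining with c ≡ g (mod f), by multiplying congruences, t * c ≡ e * g (mod f).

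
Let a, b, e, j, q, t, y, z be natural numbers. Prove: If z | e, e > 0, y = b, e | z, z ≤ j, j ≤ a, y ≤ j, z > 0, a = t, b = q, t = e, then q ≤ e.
Because a = t and t = e, a = e. Since j ≤ a, j ≤ e. z | e and e > 0, hence z ≤ e. e | z and z > 0, therefore e ≤ z. Since z ≤ e, z = e. Since z ≤ j, e ≤ j. Since j ≤ e, j = e. y = b and b = q, therefore y = q. Since y ≤ j, q ≤ j. j = e, so q ≤ e.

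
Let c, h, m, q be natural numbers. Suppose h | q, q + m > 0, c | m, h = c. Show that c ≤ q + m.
h = c and h | q, so c | q. Since c | m, c | q + m. Since q + m > 0, c ≤ q + m.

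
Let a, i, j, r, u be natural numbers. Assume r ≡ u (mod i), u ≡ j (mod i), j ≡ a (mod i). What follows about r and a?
r ≡ a (mod i)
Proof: r ≡ u (mod i) and u ≡ j (mod i), hence r ≡ j (mod i). Because j ≡ a (mod i), r ≡ a (mod i).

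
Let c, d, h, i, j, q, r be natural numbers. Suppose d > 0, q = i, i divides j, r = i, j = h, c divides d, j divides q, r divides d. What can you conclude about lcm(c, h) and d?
lcm(c, h) ≤ d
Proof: q = i and j divides q, hence j divides i. Since i divides j, i = j. j = h, so i = h. From r = i and r divides d, i divides d. i = h, so h divides d. Since c divides d, lcm(c, h) divides d. Since d > 0, lcm(c, h) ≤ d.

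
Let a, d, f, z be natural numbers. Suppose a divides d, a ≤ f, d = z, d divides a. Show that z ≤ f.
Because a divides d and d divides a, a = d. Since d = z, a = z. a ≤ f, so z ≤ f.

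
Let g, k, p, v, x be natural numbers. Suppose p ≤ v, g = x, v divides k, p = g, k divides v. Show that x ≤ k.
v divides k and k divides v, so v = k. p = g and g = x, therefore p = x. p ≤ v, so x ≤ v. Since v = k, x ≤ k.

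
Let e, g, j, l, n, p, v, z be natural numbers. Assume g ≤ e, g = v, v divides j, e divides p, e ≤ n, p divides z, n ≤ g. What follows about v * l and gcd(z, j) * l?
v * l divides gcd(z, j) * l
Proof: Because e ≤ n and n ≤ g, e ≤ g. Since g ≤ e, e = g. Since g = v, e = v. e divides p and p divides z, hence e divides z. e = v, so v divides z. Since v divides j, v divides gcd(z, j). Then v * l divides gcd(z, j) * l.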